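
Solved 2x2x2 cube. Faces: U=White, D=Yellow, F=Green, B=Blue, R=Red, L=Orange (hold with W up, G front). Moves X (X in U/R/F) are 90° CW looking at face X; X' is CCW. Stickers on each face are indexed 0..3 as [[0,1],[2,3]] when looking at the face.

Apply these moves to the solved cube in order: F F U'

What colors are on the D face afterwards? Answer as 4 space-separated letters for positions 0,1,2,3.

After move 1 (F): F=GGGG U=WWOO R=WRWR D=RRYY L=OYOY
After move 2 (F): F=GGGG U=WWYY R=OROR D=WWYY L=OROR
After move 3 (U'): U=WYWY F=ORGG R=GGOR B=ORBB L=BBOR
Query: D face = WWYY

Answer: W W Y Y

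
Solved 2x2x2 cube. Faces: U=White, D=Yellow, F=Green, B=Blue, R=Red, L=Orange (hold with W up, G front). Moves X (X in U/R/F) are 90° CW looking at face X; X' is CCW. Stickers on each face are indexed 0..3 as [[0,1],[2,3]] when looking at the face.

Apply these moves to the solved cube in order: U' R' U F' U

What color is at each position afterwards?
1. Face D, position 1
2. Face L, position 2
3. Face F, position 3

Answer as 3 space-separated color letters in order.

Answer: O O G

Derivation:
After move 1 (U'): U=WWWW F=OOGG R=GGRR B=RRBB L=BBOO
After move 2 (R'): R=GRGR U=WBWR F=OWGW D=YOYG B=YRYB
After move 3 (U): U=WWRB F=GRGW R=YRGR B=BBYB L=OWOO
After move 4 (F'): F=RWGG U=WWYG R=ORYR D=WOYG L=OBOR
After move 5 (U): U=YWGW F=ORGG R=BBYR B=OBYB L=RWOR
Query 1: D[1] = O
Query 2: L[2] = O
Query 3: F[3] = G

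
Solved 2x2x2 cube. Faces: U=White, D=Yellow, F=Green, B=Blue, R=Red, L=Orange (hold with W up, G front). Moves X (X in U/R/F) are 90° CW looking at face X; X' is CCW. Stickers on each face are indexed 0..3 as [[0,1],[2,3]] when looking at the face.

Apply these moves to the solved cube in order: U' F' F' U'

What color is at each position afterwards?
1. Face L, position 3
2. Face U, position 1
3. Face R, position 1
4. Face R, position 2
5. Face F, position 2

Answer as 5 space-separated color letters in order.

Answer: G Y G B O

Derivation:
After move 1 (U'): U=WWWW F=OOGG R=GGRR B=RRBB L=BBOO
After move 2 (F'): F=OGOG U=WWGR R=YGYR D=BOYY L=BWOW
After move 3 (F'): F=GGOO U=WWYY R=OGBR D=WWYY L=BROG
After move 4 (U'): U=WYWY F=BROO R=GGBR B=OGBB L=RROG
Query 1: L[3] = G
Query 2: U[1] = Y
Query 3: R[1] = G
Query 4: R[2] = B
Query 5: F[2] = O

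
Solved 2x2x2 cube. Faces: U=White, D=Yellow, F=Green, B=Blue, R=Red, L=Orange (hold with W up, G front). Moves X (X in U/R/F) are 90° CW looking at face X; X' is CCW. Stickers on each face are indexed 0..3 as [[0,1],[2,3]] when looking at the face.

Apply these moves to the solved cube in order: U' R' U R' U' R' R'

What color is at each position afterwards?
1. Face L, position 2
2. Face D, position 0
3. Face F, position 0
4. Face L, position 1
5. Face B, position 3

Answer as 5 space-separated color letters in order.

After move 1 (U'): U=WWWW F=OOGG R=GGRR B=RRBB L=BBOO
After move 2 (R'): R=GRGR U=WBWR F=OWGW D=YOYG B=YRYB
After move 3 (U): U=WWRB F=GRGW R=YRGR B=BBYB L=OWOO
After move 4 (R'): R=RRYG U=WYRB F=GWGB D=YRYW B=GBOB
After move 5 (U'): U=YBWR F=OWGB R=GWYG B=RROB L=GBOO
After move 6 (R'): R=WGGY U=YOWR F=OBGR D=YWYB B=WRRB
After move 7 (R'): R=GYWG U=YRWW F=OOGR D=YBYR B=BRWB
Query 1: L[2] = O
Query 2: D[0] = Y
Query 3: F[0] = O
Query 4: L[1] = B
Query 5: B[3] = B

Answer: O Y O B B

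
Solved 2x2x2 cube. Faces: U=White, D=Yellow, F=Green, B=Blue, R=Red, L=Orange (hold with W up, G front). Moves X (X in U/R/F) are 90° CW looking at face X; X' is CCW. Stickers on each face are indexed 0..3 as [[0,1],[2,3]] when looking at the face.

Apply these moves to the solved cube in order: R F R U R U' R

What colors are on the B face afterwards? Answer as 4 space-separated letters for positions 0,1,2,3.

After move 1 (R): R=RRRR U=WGWG F=GYGY D=YBYB B=WBWB
After move 2 (F): F=GGYY U=WGOO R=WRGR D=RRYB L=OYOB
After move 3 (R): R=GWRR U=WGOY F=GRYB D=RWYW B=OBGB
After move 4 (U): U=OWYG F=GWYB R=OBRR B=OYGB L=GROB
After move 5 (R): R=RORB U=OWYB F=GWYW D=RGYO B=GYWB
After move 6 (U'): U=WBOY F=GRYW R=GWRB B=ROWB L=GYOB
After move 7 (R): R=RGBW U=WROW F=GGYO D=RWYR B=YOBB
Query: B face = YOBB

Answer: Y O B B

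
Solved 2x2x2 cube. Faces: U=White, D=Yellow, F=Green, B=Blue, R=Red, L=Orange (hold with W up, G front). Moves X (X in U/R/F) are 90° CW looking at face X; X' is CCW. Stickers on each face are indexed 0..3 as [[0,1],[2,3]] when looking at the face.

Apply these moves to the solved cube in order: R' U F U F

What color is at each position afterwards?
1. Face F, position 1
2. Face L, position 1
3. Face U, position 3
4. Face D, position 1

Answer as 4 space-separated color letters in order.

After move 1 (R'): R=RRRR U=WBWB F=GWGW D=YGYG B=YBYB
After move 2 (U): U=WWBB F=RRGW R=YBRR B=OOYB L=GWOO
After move 3 (F): F=GRWR U=WWOW R=BBBR D=RYYG L=GYOG
After move 4 (U): U=OWWW F=BBWR R=OOBR B=GYYB L=GROG
After move 5 (F): F=WBRB U=OWGR R=WOWR D=BOYG L=GROY
Query 1: F[1] = B
Query 2: L[1] = R
Query 3: U[3] = R
Query 4: D[1] = O

Answer: B R R O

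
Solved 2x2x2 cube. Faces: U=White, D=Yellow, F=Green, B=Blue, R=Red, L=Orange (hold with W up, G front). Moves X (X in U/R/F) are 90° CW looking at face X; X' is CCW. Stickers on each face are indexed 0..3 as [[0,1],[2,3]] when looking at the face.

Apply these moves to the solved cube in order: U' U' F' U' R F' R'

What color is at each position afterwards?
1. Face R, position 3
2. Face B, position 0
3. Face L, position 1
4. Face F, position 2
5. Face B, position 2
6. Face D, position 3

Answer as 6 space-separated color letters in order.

After move 1 (U'): U=WWWW F=OOGG R=GGRR B=RRBB L=BBOO
After move 2 (U'): U=WWWW F=BBGG R=OORR B=GGBB L=RROO
After move 3 (F'): F=BGBG U=WWOR R=YOYR D=ROYY L=RWOW
After move 4 (U'): U=WRWO F=RWBG R=BGYR B=YOBB L=GGOW
After move 5 (R): R=YBRG U=WWWG F=ROBY D=RBYY B=OORB
After move 6 (F'): F=OYRB U=WWYR R=BBRG D=GWYY L=GGOW
After move 7 (R'): R=BGBR U=WRYO F=OWRR D=GYYB B=YOWB
Query 1: R[3] = R
Query 2: B[0] = Y
Query 3: L[1] = G
Query 4: F[2] = R
Query 5: B[2] = W
Query 6: D[3] = B

Answer: R Y G R W B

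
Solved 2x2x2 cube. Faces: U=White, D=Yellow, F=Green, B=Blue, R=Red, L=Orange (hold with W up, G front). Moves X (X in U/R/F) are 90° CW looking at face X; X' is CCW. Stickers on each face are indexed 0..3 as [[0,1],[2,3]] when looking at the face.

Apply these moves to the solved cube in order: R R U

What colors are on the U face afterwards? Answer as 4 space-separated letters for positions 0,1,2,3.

After move 1 (R): R=RRRR U=WGWG F=GYGY D=YBYB B=WBWB
After move 2 (R): R=RRRR U=WYWY F=GBGB D=YWYW B=GBGB
After move 3 (U): U=WWYY F=RRGB R=GBRR B=OOGB L=GBOO
Query: U face = WWYY

Answer: W W Y Y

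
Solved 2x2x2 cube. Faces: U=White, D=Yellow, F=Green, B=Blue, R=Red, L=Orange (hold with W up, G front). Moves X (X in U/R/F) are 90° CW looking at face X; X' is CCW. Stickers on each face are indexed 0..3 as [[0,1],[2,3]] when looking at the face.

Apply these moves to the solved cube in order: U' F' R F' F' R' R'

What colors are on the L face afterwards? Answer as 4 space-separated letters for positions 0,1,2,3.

Answer: B R O Y

Derivation:
After move 1 (U'): U=WWWW F=OOGG R=GGRR B=RRBB L=BBOO
After move 2 (F'): F=OGOG U=WWGR R=YGYR D=BOYY L=BWOW
After move 3 (R): R=YYRG U=WGGG F=OOOY D=BBYR B=RRWB
After move 4 (F'): F=OYOO U=WGYR R=BYBG D=WWYR L=BGOG
After move 5 (F'): F=YOOO U=WGBB R=WYWG D=GGYR L=BROY
After move 6 (R'): R=YGWW U=WWBR F=YGOB D=GOYO B=RRGB
After move 7 (R'): R=GWYW U=WGBR F=YWOR D=GGYB B=OROB
Query: L face = BROY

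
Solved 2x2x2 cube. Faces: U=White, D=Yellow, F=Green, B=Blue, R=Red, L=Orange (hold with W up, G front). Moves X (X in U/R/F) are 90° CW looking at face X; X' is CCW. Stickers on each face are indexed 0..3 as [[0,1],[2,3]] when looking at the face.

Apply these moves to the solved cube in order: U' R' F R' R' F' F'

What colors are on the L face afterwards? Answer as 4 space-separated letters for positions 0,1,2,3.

Answer: B R O R

Derivation:
After move 1 (U'): U=WWWW F=OOGG R=GGRR B=RRBB L=BBOO
After move 2 (R'): R=GRGR U=WBWR F=OWGW D=YOYG B=YRYB
After move 3 (F): F=GOWW U=WBOB R=WRRR D=GGYG L=BYOO
After move 4 (R'): R=RRWR U=WYOY F=GBWB D=GOYW B=GRGB
After move 5 (R'): R=RRRW U=WGOG F=GYWY D=GBYB B=WROB
After move 6 (F'): F=YYGW U=WGRR R=BRGW D=YOYB L=BGOO
After move 7 (F'): F=YWYG U=WGBG R=ORYW D=GOYB L=BROR
Query: L face = BROR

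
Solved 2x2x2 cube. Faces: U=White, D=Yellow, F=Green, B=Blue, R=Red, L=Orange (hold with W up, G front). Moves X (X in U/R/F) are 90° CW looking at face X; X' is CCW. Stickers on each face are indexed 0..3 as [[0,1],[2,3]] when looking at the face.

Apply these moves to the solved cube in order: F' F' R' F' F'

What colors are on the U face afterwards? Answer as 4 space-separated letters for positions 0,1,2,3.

After move 1 (F'): F=GGGG U=WWRR R=YRYR D=OOYY L=OWOW
After move 2 (F'): F=GGGG U=WWYY R=OROR D=WWYY L=OROR
After move 3 (R'): R=RROO U=WBYB F=GWGY D=WGYG B=YBWB
After move 4 (F'): F=WYGG U=WBRO R=GRWO D=RRYG L=OBOY
After move 5 (F'): F=YGWG U=WBGW R=RRRO D=BYYG L=OOOR
Query: U face = WBGW

Answer: W B G W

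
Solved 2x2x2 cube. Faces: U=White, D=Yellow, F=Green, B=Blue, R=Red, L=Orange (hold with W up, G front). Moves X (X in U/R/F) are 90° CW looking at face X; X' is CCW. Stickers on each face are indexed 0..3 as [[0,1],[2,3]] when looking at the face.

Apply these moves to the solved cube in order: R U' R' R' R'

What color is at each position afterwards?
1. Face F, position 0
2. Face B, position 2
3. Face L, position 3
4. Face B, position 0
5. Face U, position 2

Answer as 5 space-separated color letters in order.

After move 1 (R): R=RRRR U=WGWG F=GYGY D=YBYB B=WBWB
After move 2 (U'): U=GGWW F=OOGY R=GYRR B=RRWB L=WBOO
After move 3 (R'): R=YRGR U=GWWR F=OGGW D=YOYY B=BRBB
After move 4 (R'): R=RRYG U=GBWB F=OWGR D=YGYW B=YROB
After move 5 (R'): R=RGRY U=GOWY F=OBGB D=YWYR B=WRGB
Query 1: F[0] = O
Query 2: B[2] = G
Query 3: L[3] = O
Query 4: B[0] = W
Query 5: U[2] = W

Answer: O G O W W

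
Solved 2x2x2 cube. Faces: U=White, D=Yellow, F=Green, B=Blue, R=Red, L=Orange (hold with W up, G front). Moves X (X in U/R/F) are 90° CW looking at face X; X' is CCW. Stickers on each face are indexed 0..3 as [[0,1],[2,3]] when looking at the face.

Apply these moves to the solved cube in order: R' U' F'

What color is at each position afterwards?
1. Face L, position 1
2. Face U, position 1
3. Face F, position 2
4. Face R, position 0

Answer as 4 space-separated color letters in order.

Answer: W B O G

Derivation:
After move 1 (R'): R=RRRR U=WBWB F=GWGW D=YGYG B=YBYB
After move 2 (U'): U=BBWW F=OOGW R=GWRR B=RRYB L=YBOO
After move 3 (F'): F=OWOG U=BBGR R=GWYR D=BOYG L=YWOW
Query 1: L[1] = W
Query 2: U[1] = B
Query 3: F[2] = O
Query 4: R[0] = G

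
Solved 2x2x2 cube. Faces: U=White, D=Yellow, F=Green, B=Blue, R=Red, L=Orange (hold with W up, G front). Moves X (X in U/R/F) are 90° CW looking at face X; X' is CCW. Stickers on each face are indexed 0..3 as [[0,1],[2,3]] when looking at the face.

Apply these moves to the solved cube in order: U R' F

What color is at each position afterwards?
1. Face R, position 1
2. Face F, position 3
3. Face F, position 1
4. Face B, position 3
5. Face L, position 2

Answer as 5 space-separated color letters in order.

Answer: R W R B O

Derivation:
After move 1 (U): U=WWWW F=RRGG R=BBRR B=OOBB L=GGOO
After move 2 (R'): R=BRBR U=WBWO F=RWGW D=YRYG B=YOYB
After move 3 (F): F=GRWW U=WBOG R=WROR D=BBYG L=GYOR
Query 1: R[1] = R
Query 2: F[3] = W
Query 3: F[1] = R
Query 4: B[3] = B
Query 5: L[2] = O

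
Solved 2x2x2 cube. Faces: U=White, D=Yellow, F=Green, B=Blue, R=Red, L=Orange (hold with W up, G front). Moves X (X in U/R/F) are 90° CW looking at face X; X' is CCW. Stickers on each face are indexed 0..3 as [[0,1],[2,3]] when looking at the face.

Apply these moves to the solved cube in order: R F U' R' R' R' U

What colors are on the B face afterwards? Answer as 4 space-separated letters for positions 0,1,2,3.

Answer: W B O B

Derivation:
After move 1 (R): R=RRRR U=WGWG F=GYGY D=YBYB B=WBWB
After move 2 (F): F=GGYY U=WGOO R=WRGR D=RRYB L=OYOB
After move 3 (U'): U=GOWO F=OYYY R=GGGR B=WRWB L=WBOB
After move 4 (R'): R=GRGG U=GWWW F=OOYO D=RYYY B=BRRB
After move 5 (R'): R=RGGG U=GRWB F=OWYW D=ROYO B=YRYB
After move 6 (R'): R=GGRG U=GYWY F=ORYB D=RWYW B=OROB
After move 7 (U): U=WGYY F=GGYB R=ORRG B=WBOB L=OROB
Query: B face = WBOB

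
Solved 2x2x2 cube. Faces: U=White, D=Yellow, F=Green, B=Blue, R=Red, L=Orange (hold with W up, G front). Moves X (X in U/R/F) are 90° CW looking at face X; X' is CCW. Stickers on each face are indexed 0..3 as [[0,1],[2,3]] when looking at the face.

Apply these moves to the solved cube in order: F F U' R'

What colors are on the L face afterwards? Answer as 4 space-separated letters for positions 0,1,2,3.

After move 1 (F): F=GGGG U=WWOO R=WRWR D=RRYY L=OYOY
After move 2 (F): F=GGGG U=WWYY R=OROR D=WWYY L=OROR
After move 3 (U'): U=WYWY F=ORGG R=GGOR B=ORBB L=BBOR
After move 4 (R'): R=GRGO U=WBWO F=OYGY D=WRYG B=YRWB
Query: L face = BBOR

Answer: B B O R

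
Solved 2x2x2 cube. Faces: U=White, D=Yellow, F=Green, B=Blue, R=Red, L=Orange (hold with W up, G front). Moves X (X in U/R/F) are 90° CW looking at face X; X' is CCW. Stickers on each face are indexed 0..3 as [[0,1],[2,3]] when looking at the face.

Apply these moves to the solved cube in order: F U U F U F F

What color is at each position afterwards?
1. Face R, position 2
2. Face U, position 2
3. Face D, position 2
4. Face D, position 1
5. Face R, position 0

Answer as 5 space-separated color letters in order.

After move 1 (F): F=GGGG U=WWOO R=WRWR D=RRYY L=OYOY
After move 2 (U): U=OWOW F=WRGG R=BBWR B=OYBB L=GGOY
After move 3 (U): U=OOWW F=BBGG R=OYWR B=GGBB L=WROY
After move 4 (F): F=GBGB U=OOYR R=WYWR D=WOYY L=WROR
After move 5 (U): U=YORO F=WYGB R=GGWR B=WRBB L=GBOR
After move 6 (F): F=GWBY U=YORB R=RGOR D=WGYY L=GWOO
After move 7 (F): F=BGYW U=YOOW R=RGBR D=ORYY L=GWOG
Query 1: R[2] = B
Query 2: U[2] = O
Query 3: D[2] = Y
Query 4: D[1] = R
Query 5: R[0] = R

Answer: B O Y R R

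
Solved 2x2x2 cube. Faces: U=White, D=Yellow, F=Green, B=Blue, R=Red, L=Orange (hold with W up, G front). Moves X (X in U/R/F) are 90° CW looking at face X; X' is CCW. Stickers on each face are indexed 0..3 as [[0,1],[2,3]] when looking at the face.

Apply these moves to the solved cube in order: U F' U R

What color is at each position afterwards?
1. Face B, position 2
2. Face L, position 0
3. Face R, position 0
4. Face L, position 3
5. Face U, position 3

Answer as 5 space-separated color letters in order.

After move 1 (U): U=WWWW F=RRGG R=BBRR B=OOBB L=GGOO
After move 2 (F'): F=RGRG U=WWBR R=YBYR D=GOYY L=GWOW
After move 3 (U): U=BWRW F=YBRG R=OOYR B=GWBB L=RGOW
After move 4 (R): R=YORO U=BBRG F=YORY D=GBYG B=WWWB
Query 1: B[2] = W
Query 2: L[0] = R
Query 3: R[0] = Y
Query 4: L[3] = W
Query 5: U[3] = G

Answer: W R Y W G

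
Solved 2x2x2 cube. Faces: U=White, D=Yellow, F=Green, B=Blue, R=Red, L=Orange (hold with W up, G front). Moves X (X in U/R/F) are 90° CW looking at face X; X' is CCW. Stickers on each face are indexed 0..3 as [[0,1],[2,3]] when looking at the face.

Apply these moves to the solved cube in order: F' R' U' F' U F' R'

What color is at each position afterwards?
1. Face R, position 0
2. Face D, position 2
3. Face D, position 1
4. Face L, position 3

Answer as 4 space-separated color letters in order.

After move 1 (F'): F=GGGG U=WWRR R=YRYR D=OOYY L=OWOW
After move 2 (R'): R=RRYY U=WBRB F=GWGR D=OGYG B=YBOB
After move 3 (U'): U=BBWR F=OWGR R=GWYY B=RROB L=YBOW
After move 4 (F'): F=WROG U=BBGY R=GWOY D=BWYG L=YROW
After move 5 (U): U=GBYB F=GWOG R=RROY B=YROB L=WROW
After move 6 (F'): F=WGGO U=GBRO R=WRBY D=RWYG L=WBOY
After move 7 (R'): R=RYWB U=GORY F=WBGO D=RGYO B=GRWB
Query 1: R[0] = R
Query 2: D[2] = Y
Query 3: D[1] = G
Query 4: L[3] = Y

Answer: R Y G Y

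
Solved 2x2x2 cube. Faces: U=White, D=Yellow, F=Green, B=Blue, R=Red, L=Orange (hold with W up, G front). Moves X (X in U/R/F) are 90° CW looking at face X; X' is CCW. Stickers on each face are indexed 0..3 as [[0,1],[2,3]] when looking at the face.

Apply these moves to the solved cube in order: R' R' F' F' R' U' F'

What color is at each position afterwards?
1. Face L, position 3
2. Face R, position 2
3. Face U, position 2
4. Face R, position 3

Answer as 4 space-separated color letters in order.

After move 1 (R'): R=RRRR U=WBWB F=GWGW D=YGYG B=YBYB
After move 2 (R'): R=RRRR U=WYWY F=GBGB D=YWYW B=GBGB
After move 3 (F'): F=BBGG U=WYRR R=WRYR D=OOYW L=OYOW
After move 4 (F'): F=BGBG U=WYWY R=OROR D=YWYW L=OROR
After move 5 (R'): R=RROO U=WGWG F=BYBY D=YGYG B=WBWB
After move 6 (U'): U=GGWW F=ORBY R=BYOO B=RRWB L=WBOR
After move 7 (F'): F=RYOB U=GGBO R=GYYO D=BRYG L=WWOW
Query 1: L[3] = W
Query 2: R[2] = Y
Query 3: U[2] = B
Query 4: R[3] = O

Answer: W Y B O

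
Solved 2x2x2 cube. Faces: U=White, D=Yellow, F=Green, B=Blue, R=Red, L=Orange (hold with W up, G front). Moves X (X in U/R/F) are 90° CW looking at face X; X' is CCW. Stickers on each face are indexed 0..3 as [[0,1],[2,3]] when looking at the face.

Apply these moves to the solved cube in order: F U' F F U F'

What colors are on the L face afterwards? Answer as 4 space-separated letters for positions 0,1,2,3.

After move 1 (F): F=GGGG U=WWOO R=WRWR D=RRYY L=OYOY
After move 2 (U'): U=WOWO F=OYGG R=GGWR B=WRBB L=BBOY
After move 3 (F): F=GOGY U=WOYB R=WGOR D=WGYY L=BROR
After move 4 (F): F=GGYO U=WORR R=YGBR D=OWYY L=BWOG
After move 5 (U): U=RWRO F=YGYO R=WRBR B=BWBB L=GGOG
After move 6 (F'): F=GOYY U=RWWB R=WROR D=GGYY L=GOOR
Query: L face = GOOR

Answer: G O O R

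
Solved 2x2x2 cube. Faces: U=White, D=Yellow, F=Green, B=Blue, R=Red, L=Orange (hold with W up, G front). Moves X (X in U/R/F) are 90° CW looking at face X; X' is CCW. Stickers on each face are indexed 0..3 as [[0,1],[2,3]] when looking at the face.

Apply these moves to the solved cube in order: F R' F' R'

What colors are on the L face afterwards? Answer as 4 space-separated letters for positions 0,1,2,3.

After move 1 (F): F=GGGG U=WWOO R=WRWR D=RRYY L=OYOY
After move 2 (R'): R=RRWW U=WBOB F=GWGO D=RGYG B=YBRB
After move 3 (F'): F=WOGG U=WBRW R=GRRW D=YYYG L=OBOO
After move 4 (R'): R=RWGR U=WRRY F=WBGW D=YOYG B=GBYB
Query: L face = OBOO

Answer: O B O O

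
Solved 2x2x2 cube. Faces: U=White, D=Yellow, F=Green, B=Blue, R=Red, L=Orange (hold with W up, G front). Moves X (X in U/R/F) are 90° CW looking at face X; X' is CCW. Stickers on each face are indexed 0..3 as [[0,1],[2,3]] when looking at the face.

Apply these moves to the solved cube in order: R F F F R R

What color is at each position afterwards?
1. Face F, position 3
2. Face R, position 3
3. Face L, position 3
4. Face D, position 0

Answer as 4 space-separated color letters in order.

Answer: W B W O

Derivation:
After move 1 (R): R=RRRR U=WGWG F=GYGY D=YBYB B=WBWB
After move 2 (F): F=GGYY U=WGOO R=WRGR D=RRYB L=OYOB
After move 3 (F): F=YGYG U=WGBY R=OROR D=GWYB L=OROR
After move 4 (F): F=YYGG U=WGRR R=BRYR D=OOYB L=OGOW
After move 5 (R): R=YBRR U=WYRG F=YOGB D=OWYW B=RBGB
After move 6 (R): R=RYRB U=WORB F=YWGW D=OGYR B=GBYB
Query 1: F[3] = W
Query 2: R[3] = B
Query 3: L[3] = W
Query 4: D[0] = O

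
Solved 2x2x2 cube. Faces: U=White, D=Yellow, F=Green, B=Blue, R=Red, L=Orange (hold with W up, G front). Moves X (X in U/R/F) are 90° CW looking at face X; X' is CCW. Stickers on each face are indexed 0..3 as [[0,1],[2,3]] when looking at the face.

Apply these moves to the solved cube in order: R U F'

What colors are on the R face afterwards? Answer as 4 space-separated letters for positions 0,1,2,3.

Answer: B B Y R

Derivation:
After move 1 (R): R=RRRR U=WGWG F=GYGY D=YBYB B=WBWB
After move 2 (U): U=WWGG F=RRGY R=WBRR B=OOWB L=GYOO
After move 3 (F'): F=RYRG U=WWWR R=BBYR D=YOYB L=GGOG
Query: R face = BBYR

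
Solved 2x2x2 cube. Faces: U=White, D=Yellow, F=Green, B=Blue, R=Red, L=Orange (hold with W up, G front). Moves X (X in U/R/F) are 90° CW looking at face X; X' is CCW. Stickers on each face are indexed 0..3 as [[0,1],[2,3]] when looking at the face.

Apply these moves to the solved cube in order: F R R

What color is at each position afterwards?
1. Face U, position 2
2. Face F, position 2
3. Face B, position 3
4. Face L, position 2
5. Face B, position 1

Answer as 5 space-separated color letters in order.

After move 1 (F): F=GGGG U=WWOO R=WRWR D=RRYY L=OYOY
After move 2 (R): R=WWRR U=WGOG F=GRGY D=RBYB B=OBWB
After move 3 (R): R=RWRW U=WROY F=GBGB D=RWYO B=GBGB
Query 1: U[2] = O
Query 2: F[2] = G
Query 3: B[3] = B
Query 4: L[2] = O
Query 5: B[1] = B

Answer: O G B O B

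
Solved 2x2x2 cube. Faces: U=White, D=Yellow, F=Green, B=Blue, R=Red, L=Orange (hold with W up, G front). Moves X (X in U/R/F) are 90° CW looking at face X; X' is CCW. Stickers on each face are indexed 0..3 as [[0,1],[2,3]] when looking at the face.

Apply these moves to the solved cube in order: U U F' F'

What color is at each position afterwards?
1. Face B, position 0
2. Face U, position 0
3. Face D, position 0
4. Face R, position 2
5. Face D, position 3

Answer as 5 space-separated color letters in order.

After move 1 (U): U=WWWW F=RRGG R=BBRR B=OOBB L=GGOO
After move 2 (U): U=WWWW F=BBGG R=OORR B=GGBB L=RROO
After move 3 (F'): F=BGBG U=WWOR R=YOYR D=ROYY L=RWOW
After move 4 (F'): F=GGBB U=WWYY R=OORR D=WWYY L=RROO
Query 1: B[0] = G
Query 2: U[0] = W
Query 3: D[0] = W
Query 4: R[2] = R
Query 5: D[3] = Y

Answer: G W W R Y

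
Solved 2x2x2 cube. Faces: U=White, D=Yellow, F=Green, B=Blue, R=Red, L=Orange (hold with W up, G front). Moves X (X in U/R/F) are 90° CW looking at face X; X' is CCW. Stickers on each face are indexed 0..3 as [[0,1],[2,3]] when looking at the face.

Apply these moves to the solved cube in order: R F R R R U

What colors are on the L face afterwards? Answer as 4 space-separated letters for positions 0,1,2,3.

Answer: G G O B

Derivation:
After move 1 (R): R=RRRR U=WGWG F=GYGY D=YBYB B=WBWB
After move 2 (F): F=GGYY U=WGOO R=WRGR D=RRYB L=OYOB
After move 3 (R): R=GWRR U=WGOY F=GRYB D=RWYW B=OBGB
After move 4 (R): R=RGRW U=WROB F=GWYW D=RGYO B=YBGB
After move 5 (R): R=RRWG U=WWOW F=GGYO D=RGYY B=BBRB
After move 6 (U): U=OWWW F=RRYO R=BBWG B=OYRB L=GGOB
Query: L face = GGOB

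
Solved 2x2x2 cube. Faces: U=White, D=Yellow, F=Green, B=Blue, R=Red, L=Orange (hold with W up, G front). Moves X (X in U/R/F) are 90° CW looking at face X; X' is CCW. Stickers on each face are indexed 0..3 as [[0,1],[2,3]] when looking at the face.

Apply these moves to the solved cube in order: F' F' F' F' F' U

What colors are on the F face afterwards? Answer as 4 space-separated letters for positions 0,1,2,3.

After move 1 (F'): F=GGGG U=WWRR R=YRYR D=OOYY L=OWOW
After move 2 (F'): F=GGGG U=WWYY R=OROR D=WWYY L=OROR
After move 3 (F'): F=GGGG U=WWOO R=WRWR D=RRYY L=OYOY
After move 4 (F'): F=GGGG U=WWWW R=RRRR D=YYYY L=OOOO
After move 5 (F'): F=GGGG U=WWRR R=YRYR D=OOYY L=OWOW
After move 6 (U): U=RWRW F=YRGG R=BBYR B=OWBB L=GGOW
Query: F face = YRGG

Answer: Y R G G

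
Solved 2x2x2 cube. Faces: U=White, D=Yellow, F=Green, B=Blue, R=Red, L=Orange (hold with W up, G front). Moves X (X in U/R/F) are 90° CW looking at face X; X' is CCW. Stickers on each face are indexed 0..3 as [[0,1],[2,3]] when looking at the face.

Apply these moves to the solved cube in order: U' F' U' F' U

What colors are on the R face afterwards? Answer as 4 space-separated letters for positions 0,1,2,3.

Answer: Y G B R

Derivation:
After move 1 (U'): U=WWWW F=OOGG R=GGRR B=RRBB L=BBOO
After move 2 (F'): F=OGOG U=WWGR R=YGYR D=BOYY L=BWOW
After move 3 (U'): U=WRWG F=BWOG R=OGYR B=YGBB L=RROW
After move 4 (F'): F=WGBO U=WROY R=OGBR D=RWYY L=RGOW
After move 5 (U): U=OWYR F=OGBO R=YGBR B=RGBB L=WGOW
Query: R face = YGBR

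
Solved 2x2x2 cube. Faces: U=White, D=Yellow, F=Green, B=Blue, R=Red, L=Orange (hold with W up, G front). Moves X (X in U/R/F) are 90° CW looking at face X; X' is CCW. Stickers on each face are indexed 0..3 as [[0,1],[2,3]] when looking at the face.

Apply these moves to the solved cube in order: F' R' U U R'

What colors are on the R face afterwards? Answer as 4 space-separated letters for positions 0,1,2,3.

Answer: W Y O Y

Derivation:
After move 1 (F'): F=GGGG U=WWRR R=YRYR D=OOYY L=OWOW
After move 2 (R'): R=RRYY U=WBRB F=GWGR D=OGYG B=YBOB
After move 3 (U): U=RWBB F=RRGR R=YBYY B=OWOB L=GWOW
After move 4 (U): U=BRBW F=YBGR R=OWYY B=GWOB L=RROW
After move 5 (R'): R=WYOY U=BOBG F=YRGW D=OBYR B=GWGB
Query: R face = WYOY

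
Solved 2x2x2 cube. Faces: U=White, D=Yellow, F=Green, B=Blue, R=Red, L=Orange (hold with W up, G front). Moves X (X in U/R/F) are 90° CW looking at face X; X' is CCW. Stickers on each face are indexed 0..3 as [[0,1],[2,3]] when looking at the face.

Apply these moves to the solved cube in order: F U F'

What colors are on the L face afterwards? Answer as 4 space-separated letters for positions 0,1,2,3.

After move 1 (F): F=GGGG U=WWOO R=WRWR D=RRYY L=OYOY
After move 2 (U): U=OWOW F=WRGG R=BBWR B=OYBB L=GGOY
After move 3 (F'): F=RGWG U=OWBW R=RBRR D=GYYY L=GWOO
Query: L face = GWOO

Answer: G W O O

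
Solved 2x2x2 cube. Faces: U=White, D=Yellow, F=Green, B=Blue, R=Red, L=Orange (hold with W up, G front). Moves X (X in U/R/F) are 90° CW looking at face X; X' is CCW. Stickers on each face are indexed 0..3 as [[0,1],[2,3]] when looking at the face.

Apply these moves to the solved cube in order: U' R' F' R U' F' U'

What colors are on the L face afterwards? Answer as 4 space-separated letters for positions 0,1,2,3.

Answer: Y O O W

Derivation:
After move 1 (U'): U=WWWW F=OOGG R=GGRR B=RRBB L=BBOO
After move 2 (R'): R=GRGR U=WBWR F=OWGW D=YOYG B=YRYB
After move 3 (F'): F=WWOG U=WBGG R=ORYR D=BOYG L=BROW
After move 4 (R): R=YORR U=WWGG F=WOOG D=BYYY B=GRBB
After move 5 (U'): U=WGWG F=BROG R=WORR B=YOBB L=GROW
After move 6 (F'): F=RGBO U=WGWR R=YOBR D=RWYY L=GGOW
After move 7 (U'): U=GRWW F=GGBO R=RGBR B=YOBB L=YOOW
Query: L face = YOOW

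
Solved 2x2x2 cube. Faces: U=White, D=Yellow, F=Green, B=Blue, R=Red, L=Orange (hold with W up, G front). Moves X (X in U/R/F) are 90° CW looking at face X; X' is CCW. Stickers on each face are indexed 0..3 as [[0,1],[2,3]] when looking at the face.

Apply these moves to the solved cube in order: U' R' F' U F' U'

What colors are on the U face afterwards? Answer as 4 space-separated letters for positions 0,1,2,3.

Answer: W Y G Y

Derivation:
After move 1 (U'): U=WWWW F=OOGG R=GGRR B=RRBB L=BBOO
After move 2 (R'): R=GRGR U=WBWR F=OWGW D=YOYG B=YRYB
After move 3 (F'): F=WWOG U=WBGG R=ORYR D=BOYG L=BROW
After move 4 (U): U=GWGB F=OROG R=YRYR B=BRYB L=WWOW
After move 5 (F'): F=RGOO U=GWYY R=ORBR D=WWYG L=WBOG
After move 6 (U'): U=WYGY F=WBOO R=RGBR B=ORYB L=BROG
Query: U face = WYGY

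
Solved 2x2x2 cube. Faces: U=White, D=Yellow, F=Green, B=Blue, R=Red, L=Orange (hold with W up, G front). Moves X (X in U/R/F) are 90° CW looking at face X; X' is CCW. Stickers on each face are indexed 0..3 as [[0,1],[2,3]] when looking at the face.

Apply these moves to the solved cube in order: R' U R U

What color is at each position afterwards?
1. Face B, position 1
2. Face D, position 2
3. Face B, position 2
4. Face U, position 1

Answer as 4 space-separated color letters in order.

After move 1 (R'): R=RRRR U=WBWB F=GWGW D=YGYG B=YBYB
After move 2 (U): U=WWBB F=RRGW R=YBRR B=OOYB L=GWOO
After move 3 (R): R=RYRB U=WRBW F=RGGG D=YYYO B=BOWB
After move 4 (U): U=BWWR F=RYGG R=BORB B=GWWB L=RGOO
Query 1: B[1] = W
Query 2: D[2] = Y
Query 3: B[2] = W
Query 4: U[1] = W

Answer: W Y W W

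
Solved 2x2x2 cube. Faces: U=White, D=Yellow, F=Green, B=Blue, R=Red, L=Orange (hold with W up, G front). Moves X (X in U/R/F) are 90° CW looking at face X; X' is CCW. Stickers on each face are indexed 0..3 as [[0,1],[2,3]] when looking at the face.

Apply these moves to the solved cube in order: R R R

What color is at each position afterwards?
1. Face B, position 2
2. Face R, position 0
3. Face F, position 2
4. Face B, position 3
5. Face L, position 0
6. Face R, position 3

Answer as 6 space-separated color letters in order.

Answer: Y R G B O R

Derivation:
After move 1 (R): R=RRRR U=WGWG F=GYGY D=YBYB B=WBWB
After move 2 (R): R=RRRR U=WYWY F=GBGB D=YWYW B=GBGB
After move 3 (R): R=RRRR U=WBWB F=GWGW D=YGYG B=YBYB
Query 1: B[2] = Y
Query 2: R[0] = R
Query 3: F[2] = G
Query 4: B[3] = B
Query 5: L[0] = O
Query 6: R[3] = R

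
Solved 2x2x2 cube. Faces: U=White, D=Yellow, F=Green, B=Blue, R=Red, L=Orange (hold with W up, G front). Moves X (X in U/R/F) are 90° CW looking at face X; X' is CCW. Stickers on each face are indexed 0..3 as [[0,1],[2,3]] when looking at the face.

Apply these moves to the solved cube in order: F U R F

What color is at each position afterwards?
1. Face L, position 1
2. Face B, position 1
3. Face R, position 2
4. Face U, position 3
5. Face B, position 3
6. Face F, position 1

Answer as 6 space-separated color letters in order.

After move 1 (F): F=GGGG U=WWOO R=WRWR D=RRYY L=OYOY
After move 2 (U): U=OWOW F=WRGG R=BBWR B=OYBB L=GGOY
After move 3 (R): R=WBRB U=OROG F=WRGY D=RBYO B=WYWB
After move 4 (F): F=GWYR U=ORYG R=OBGB D=RWYO L=GROB
Query 1: L[1] = R
Query 2: B[1] = Y
Query 3: R[2] = G
Query 4: U[3] = G
Query 5: B[3] = B
Query 6: F[1] = W

Answer: R Y G G B W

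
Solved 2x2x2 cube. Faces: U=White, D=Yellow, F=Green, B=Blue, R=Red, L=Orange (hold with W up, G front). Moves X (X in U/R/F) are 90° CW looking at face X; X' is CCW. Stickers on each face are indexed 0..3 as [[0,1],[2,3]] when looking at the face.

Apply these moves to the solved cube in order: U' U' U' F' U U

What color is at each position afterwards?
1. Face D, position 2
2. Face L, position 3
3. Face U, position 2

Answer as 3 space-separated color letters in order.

Answer: Y W W

Derivation:
After move 1 (U'): U=WWWW F=OOGG R=GGRR B=RRBB L=BBOO
After move 2 (U'): U=WWWW F=BBGG R=OORR B=GGBB L=RROO
After move 3 (U'): U=WWWW F=RRGG R=BBRR B=OOBB L=GGOO
After move 4 (F'): F=RGRG U=WWBR R=YBYR D=GOYY L=GWOW
After move 5 (U): U=BWRW F=YBRG R=OOYR B=GWBB L=RGOW
After move 6 (U): U=RBWW F=OORG R=GWYR B=RGBB L=YBOW
Query 1: D[2] = Y
Query 2: L[3] = W
Query 3: U[2] = W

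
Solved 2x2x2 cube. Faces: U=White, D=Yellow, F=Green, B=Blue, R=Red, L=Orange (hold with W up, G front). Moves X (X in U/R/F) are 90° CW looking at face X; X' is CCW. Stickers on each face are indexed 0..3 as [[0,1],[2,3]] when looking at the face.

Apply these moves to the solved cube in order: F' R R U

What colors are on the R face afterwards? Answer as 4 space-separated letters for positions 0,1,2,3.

Answer: G B R Y

Derivation:
After move 1 (F'): F=GGGG U=WWRR R=YRYR D=OOYY L=OWOW
After move 2 (R): R=YYRR U=WGRG F=GOGY D=OBYB B=RBWB
After move 3 (R): R=RYRY U=WORY F=GBGB D=OWYR B=GBGB
After move 4 (U): U=RWYO F=RYGB R=GBRY B=OWGB L=GBOW
Query: R face = GBRY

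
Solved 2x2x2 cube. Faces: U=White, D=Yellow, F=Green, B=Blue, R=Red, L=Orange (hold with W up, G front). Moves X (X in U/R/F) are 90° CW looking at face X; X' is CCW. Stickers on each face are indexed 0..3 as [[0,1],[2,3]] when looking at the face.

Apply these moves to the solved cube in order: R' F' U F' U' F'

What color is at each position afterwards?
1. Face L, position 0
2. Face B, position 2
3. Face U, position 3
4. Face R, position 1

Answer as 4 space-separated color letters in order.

Answer: O Y O G

Derivation:
After move 1 (R'): R=RRRR U=WBWB F=GWGW D=YGYG B=YBYB
After move 2 (F'): F=WWGG U=WBRR R=GRYR D=OOYG L=OBOW
After move 3 (U): U=RWRB F=GRGG R=YBYR B=OBYB L=WWOW
After move 4 (F'): F=RGGG U=RWYY R=OBOR D=WWYG L=WBOR
After move 5 (U'): U=WYRY F=WBGG R=RGOR B=OBYB L=OBOR
After move 6 (F'): F=BGWG U=WYRO R=WGWR D=BRYG L=OYOR
Query 1: L[0] = O
Query 2: B[2] = Y
Query 3: U[3] = O
Query 4: R[1] = G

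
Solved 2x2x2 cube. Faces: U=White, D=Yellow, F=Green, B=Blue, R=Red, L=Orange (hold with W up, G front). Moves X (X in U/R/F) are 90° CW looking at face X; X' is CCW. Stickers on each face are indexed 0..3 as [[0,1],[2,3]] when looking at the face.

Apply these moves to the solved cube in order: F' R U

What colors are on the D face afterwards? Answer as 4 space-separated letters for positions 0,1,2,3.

After move 1 (F'): F=GGGG U=WWRR R=YRYR D=OOYY L=OWOW
After move 2 (R): R=YYRR U=WGRG F=GOGY D=OBYB B=RBWB
After move 3 (U): U=RWGG F=YYGY R=RBRR B=OWWB L=GOOW
Query: D face = OBYB

Answer: O B Y B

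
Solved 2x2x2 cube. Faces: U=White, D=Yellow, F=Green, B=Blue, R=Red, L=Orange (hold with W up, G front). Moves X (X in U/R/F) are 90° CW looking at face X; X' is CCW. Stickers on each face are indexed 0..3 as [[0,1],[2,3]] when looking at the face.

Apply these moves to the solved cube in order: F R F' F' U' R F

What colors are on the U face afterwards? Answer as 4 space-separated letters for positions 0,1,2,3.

Answer: G R W B

Derivation:
After move 1 (F): F=GGGG U=WWOO R=WRWR D=RRYY L=OYOY
After move 2 (R): R=WWRR U=WGOG F=GRGY D=RBYB B=OBWB
After move 3 (F'): F=RYGG U=WGWR R=BWRR D=YYYB L=OGOO
After move 4 (F'): F=YGRG U=WGBR R=YWYR D=GOYB L=OROW
After move 5 (U'): U=GRWB F=ORRG R=YGYR B=YWWB L=OBOW
After move 6 (R): R=YYRG U=GRWG F=OORB D=GWYY B=BWRB
After move 7 (F): F=ROBO U=GRWB R=WYGG D=RYYY L=OGOW
Query: U face = GRWB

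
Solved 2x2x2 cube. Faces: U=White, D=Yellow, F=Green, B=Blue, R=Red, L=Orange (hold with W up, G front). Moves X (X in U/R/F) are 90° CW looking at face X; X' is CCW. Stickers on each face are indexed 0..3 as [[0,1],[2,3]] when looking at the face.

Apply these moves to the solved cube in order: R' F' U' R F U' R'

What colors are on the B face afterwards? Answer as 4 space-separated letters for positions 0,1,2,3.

Answer: G W Y B

Derivation:
After move 1 (R'): R=RRRR U=WBWB F=GWGW D=YGYG B=YBYB
After move 2 (F'): F=WWGG U=WBRR R=GRYR D=OOYG L=OBOW
After move 3 (U'): U=BRWR F=OBGG R=WWYR B=GRYB L=YBOW
After move 4 (R): R=YWRW U=BBWG F=OOGG D=OYYG B=RRRB
After move 5 (F): F=GOGO U=BBWB R=WWGW D=RYYG L=YOOY
After move 6 (U'): U=BBBW F=YOGO R=GOGW B=WWRB L=RROY
After move 7 (R'): R=OWGG U=BRBW F=YBGW D=ROYO B=GWYB
Query: B face = GWYB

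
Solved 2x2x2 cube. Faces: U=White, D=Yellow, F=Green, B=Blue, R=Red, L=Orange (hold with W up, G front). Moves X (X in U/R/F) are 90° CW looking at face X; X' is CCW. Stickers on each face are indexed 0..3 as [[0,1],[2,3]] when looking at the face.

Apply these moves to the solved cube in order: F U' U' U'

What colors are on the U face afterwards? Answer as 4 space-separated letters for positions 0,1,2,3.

Answer: O W O W

Derivation:
After move 1 (F): F=GGGG U=WWOO R=WRWR D=RRYY L=OYOY
After move 2 (U'): U=WOWO F=OYGG R=GGWR B=WRBB L=BBOY
After move 3 (U'): U=OOWW F=BBGG R=OYWR B=GGBB L=WROY
After move 4 (U'): U=OWOW F=WRGG R=BBWR B=OYBB L=GGOY
Query: U face = OWOW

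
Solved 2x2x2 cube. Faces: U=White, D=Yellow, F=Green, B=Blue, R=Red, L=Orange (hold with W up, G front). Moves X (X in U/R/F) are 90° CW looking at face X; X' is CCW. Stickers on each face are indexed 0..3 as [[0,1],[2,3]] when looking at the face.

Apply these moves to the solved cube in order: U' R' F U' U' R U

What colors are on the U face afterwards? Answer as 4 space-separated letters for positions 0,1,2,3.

Answer: B B W R

Derivation:
After move 1 (U'): U=WWWW F=OOGG R=GGRR B=RRBB L=BBOO
After move 2 (R'): R=GRGR U=WBWR F=OWGW D=YOYG B=YRYB
After move 3 (F): F=GOWW U=WBOB R=WRRR D=GGYG L=BYOO
After move 4 (U'): U=BBWO F=BYWW R=GORR B=WRYB L=YROO
After move 5 (U'): U=BOBW F=YRWW R=BYRR B=GOYB L=WROO
After move 6 (R): R=RBRY U=BRBW F=YGWG D=GYYG B=WOOB
After move 7 (U): U=BBWR F=RBWG R=WORY B=WROB L=YGOO
Query: U face = BBWR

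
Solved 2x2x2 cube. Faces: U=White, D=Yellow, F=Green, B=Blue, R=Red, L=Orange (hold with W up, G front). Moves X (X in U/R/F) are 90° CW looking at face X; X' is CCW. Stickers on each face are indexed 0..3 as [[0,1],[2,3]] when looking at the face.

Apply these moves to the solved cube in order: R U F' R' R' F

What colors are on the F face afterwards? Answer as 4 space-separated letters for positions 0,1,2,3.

Answer: R R O W

Derivation:
After move 1 (R): R=RRRR U=WGWG F=GYGY D=YBYB B=WBWB
After move 2 (U): U=WWGG F=RRGY R=WBRR B=OOWB L=GYOO
After move 3 (F'): F=RYRG U=WWWR R=BBYR D=YOYB L=GGOG
After move 4 (R'): R=BRBY U=WWWO F=RWRR D=YYYG B=BOOB
After move 5 (R'): R=RYBB U=WOWB F=RWRO D=YWYR B=GOYB
After move 6 (F): F=RROW U=WOGG R=WYBB D=BRYR L=GYOW
Query: F face = RROW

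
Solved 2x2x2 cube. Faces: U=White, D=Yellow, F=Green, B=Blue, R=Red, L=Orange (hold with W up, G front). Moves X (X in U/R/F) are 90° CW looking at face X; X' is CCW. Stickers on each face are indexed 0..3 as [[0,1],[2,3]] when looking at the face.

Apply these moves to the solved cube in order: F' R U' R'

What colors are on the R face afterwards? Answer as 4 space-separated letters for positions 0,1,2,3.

After move 1 (F'): F=GGGG U=WWRR R=YRYR D=OOYY L=OWOW
After move 2 (R): R=YYRR U=WGRG F=GOGY D=OBYB B=RBWB
After move 3 (U'): U=GGWR F=OWGY R=GORR B=YYWB L=RBOW
After move 4 (R'): R=ORGR U=GWWY F=OGGR D=OWYY B=BYBB
Query: R face = ORGR

Answer: O R G R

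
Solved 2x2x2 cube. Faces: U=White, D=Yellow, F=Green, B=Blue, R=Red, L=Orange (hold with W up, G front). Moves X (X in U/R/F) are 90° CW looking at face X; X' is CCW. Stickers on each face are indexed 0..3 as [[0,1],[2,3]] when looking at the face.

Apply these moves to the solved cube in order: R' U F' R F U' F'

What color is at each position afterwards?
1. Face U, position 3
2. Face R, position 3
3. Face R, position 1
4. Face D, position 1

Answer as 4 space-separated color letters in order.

After move 1 (R'): R=RRRR U=WBWB F=GWGW D=YGYG B=YBYB
After move 2 (U): U=WWBB F=RRGW R=YBRR B=OOYB L=GWOO
After move 3 (F'): F=RWRG U=WWYR R=GBYR D=WOYG L=GBOB
After move 4 (R): R=YGRB U=WWYG F=RORG D=WYYO B=ROWB
After move 5 (F): F=RRGO U=WWBB R=YGGB D=RYYO L=GWOY
After move 6 (U'): U=WBWB F=GWGO R=RRGB B=YGWB L=ROOY
After move 7 (F'): F=WOGG U=WBRG R=YRRB D=OYYO L=RBOW
Query 1: U[3] = G
Query 2: R[3] = B
Query 3: R[1] = R
Query 4: D[1] = Y

Answer: G B R Y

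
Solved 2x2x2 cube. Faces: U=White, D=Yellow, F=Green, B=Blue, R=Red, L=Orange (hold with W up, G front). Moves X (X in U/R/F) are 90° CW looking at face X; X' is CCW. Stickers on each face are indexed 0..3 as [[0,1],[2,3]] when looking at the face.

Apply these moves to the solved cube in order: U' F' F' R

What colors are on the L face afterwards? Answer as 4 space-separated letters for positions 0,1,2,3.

After move 1 (U'): U=WWWW F=OOGG R=GGRR B=RRBB L=BBOO
After move 2 (F'): F=OGOG U=WWGR R=YGYR D=BOYY L=BWOW
After move 3 (F'): F=GGOO U=WWYY R=OGBR D=WWYY L=BROG
After move 4 (R): R=BORG U=WGYO F=GWOY D=WBYR B=YRWB
Query: L face = BROG

Answer: B R O G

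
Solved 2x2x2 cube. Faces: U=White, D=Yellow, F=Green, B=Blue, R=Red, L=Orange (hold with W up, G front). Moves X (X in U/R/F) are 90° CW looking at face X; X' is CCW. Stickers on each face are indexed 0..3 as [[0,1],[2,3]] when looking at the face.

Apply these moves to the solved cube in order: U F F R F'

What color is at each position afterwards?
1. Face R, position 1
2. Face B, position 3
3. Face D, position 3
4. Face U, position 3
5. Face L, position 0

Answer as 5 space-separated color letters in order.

After move 1 (U): U=WWWW F=RRGG R=BBRR B=OOBB L=GGOO
After move 2 (F): F=GRGR U=WWOG R=WBWR D=RBYY L=GYOY
After move 3 (F): F=GGRR U=WWYY R=OBGR D=WWYY L=GROB
After move 4 (R): R=GORB U=WGYR F=GWRY D=WBYO B=YOWB
After move 5 (F'): F=WYGR U=WGGR R=BOWB D=RBYO L=GROY
Query 1: R[1] = O
Query 2: B[3] = B
Query 3: D[3] = O
Query 4: U[3] = R
Query 5: L[0] = G

Answer: O B O R G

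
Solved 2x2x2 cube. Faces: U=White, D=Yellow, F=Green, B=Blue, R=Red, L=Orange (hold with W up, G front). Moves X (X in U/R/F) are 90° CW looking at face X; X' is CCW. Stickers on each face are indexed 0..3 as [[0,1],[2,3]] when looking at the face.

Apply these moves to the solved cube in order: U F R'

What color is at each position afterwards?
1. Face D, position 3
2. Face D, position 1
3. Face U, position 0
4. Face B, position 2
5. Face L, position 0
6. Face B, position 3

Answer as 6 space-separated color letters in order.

After move 1 (U): U=WWWW F=RRGG R=BBRR B=OOBB L=GGOO
After move 2 (F): F=GRGR U=WWOG R=WBWR D=RBYY L=GYOY
After move 3 (R'): R=BRWW U=WBOO F=GWGG D=RRYR B=YOBB
Query 1: D[3] = R
Query 2: D[1] = R
Query 3: U[0] = W
Query 4: B[2] = B
Query 5: L[0] = G
Query 6: B[3] = B

Answer: R R W B G B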